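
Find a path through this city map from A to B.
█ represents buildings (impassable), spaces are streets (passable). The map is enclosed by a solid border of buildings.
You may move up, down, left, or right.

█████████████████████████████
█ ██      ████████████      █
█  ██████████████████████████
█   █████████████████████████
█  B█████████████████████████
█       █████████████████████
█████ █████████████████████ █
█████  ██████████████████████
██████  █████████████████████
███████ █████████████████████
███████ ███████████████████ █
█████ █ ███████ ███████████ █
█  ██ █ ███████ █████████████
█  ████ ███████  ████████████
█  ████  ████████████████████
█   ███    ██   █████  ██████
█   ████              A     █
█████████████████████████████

Finding the shortest path from A to B:
Movement: cardinal only
Path length: 31 steps
Directions: left → left → left → left → left → left → left → left → left → left → left → left → up → left → left → up → left → up → up → up → up → up → up → left → up → left → up → up → left → left → up

Solution:

█████████████████████████████
█ ██      ████████████      █
█  ██████████████████████████
█   █████████████████████████
█  B█████████████████████████
█  ↑←↰  █████████████████████
█████↑█████████████████████ █
█████↑↰██████████████████████
██████↑↰█████████████████████
███████↑█████████████████████
███████↑███████████████████ █
█████ █↑███████ ███████████ █
█  ██ █↑███████ █████████████
█  ████↑███████  ████████████
█  ████↑↰████████████████████
█   ███ ↑←↰██   █████  ██████
█   ████  ↑←←←←←←←←←←←A     █
█████████████████████████████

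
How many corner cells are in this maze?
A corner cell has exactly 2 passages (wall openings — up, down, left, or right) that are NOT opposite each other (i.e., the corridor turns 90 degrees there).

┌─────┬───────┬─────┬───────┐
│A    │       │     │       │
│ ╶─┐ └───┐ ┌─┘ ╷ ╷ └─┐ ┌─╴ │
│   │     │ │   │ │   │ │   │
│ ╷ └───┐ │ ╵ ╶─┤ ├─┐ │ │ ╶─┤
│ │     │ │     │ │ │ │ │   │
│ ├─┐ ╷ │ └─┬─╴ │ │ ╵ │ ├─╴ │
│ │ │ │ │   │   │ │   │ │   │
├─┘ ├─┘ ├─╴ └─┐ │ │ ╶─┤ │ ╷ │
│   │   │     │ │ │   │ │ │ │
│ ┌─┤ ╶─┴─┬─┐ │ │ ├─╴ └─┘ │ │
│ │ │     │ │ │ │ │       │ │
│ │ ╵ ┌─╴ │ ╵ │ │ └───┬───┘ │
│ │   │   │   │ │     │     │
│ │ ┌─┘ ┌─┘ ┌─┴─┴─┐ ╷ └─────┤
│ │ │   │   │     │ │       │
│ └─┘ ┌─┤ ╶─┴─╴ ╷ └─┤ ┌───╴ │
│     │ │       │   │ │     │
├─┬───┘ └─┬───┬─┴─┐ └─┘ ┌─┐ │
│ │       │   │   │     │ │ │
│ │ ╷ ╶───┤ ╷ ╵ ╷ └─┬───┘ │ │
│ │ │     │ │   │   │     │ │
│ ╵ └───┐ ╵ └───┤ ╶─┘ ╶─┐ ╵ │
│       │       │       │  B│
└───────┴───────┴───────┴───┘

Counting corner cells (2 non-opposite passages):
Total corners: 70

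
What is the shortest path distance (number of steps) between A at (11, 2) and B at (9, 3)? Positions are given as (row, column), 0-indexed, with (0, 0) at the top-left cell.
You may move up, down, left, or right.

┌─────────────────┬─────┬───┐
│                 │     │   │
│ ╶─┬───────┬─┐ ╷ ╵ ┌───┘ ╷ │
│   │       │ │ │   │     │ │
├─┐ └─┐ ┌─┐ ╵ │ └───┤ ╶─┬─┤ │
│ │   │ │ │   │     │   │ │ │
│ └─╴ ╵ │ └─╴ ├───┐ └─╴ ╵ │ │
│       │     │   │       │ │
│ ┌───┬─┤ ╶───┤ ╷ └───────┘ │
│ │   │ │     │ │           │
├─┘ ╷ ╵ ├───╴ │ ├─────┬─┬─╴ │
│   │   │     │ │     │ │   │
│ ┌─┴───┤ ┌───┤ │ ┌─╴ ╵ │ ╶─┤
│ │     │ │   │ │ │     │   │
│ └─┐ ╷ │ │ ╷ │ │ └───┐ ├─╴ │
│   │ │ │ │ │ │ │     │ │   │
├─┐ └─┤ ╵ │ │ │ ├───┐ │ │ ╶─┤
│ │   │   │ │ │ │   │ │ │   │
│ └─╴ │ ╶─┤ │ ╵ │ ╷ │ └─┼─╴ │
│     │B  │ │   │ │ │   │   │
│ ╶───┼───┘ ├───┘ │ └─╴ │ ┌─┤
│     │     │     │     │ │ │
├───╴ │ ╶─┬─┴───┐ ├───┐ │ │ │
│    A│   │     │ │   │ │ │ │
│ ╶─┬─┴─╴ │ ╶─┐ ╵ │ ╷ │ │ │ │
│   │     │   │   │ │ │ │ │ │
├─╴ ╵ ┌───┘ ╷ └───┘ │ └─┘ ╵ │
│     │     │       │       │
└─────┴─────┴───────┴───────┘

Finding path from (11, 2) to (9, 3):
Path: (11,2) → (11,1) → (11,0) → (12,0) → (12,1) → (13,1) → (13,2) → (12,2) → (12,3) → (12,4) → (11,4) → (11,3) → (10,3) → (10,4) → (10,5) → (9,5) → (8,5) → (7,5) → (6,5) → (6,6) → (7,6) → (8,6) → (9,6) → (9,7) → (8,7) → (7,7) → (6,7) → (5,7) → (4,7) → (3,7) → (3,8) → (4,8) → (4,9) → (4,10) → (4,11) → (4,12) → (4,13) → (3,13) → (2,13) → (1,13) → (0,13) → (0,12) → (1,12) → (1,11) → (1,10) → (2,10) → (2,11) → (3,11) → (3,10) → (3,9) → (2,9) → (2,8) → (2,7) → (1,7) → (0,7) → (0,6) → (0,5) → (0,4) → (0,3) → (0,2) → (0,1) → (0,0) → (1,0) → (1,1) → (2,1) → (2,2) → (3,2) → (3,3) → (2,3) → (1,3) → (1,4) → (1,5) → (2,5) → (2,6) → (3,6) → (3,5) → (3,4) → (4,4) → (4,5) → (4,6) → (5,6) → (5,5) → (5,4) → (6,4) → (7,4) → (8,4) → (8,3) → (9,3)
Distance: 87 steps

Solution:

┌─────────────────┬─────┬───┐
│↓ ← ← ← ← ← ← ↰  │     │↓ ↰│
│ ╶─┬───────┬─┐ ╷ ╵ ┌───┘ ╷ │
│↳ ↓│  ↱ → ↓│ │↑│   │↓ ← ↲│↑│
├─┐ └─┐ ┌─┐ ╵ │ └───┤ ╶─┬─┤ │
│ │↳ ↓│↑│ │↳ ↓│↑ ← ↰│↳ ↓│ │↑│
│ └─╴ ╵ │ └─╴ ├───┐ └─╴ ╵ │ │
│    ↳ ↑│↓ ← ↲│↱ ↓│↑ ← ↲  │↑│
│ ┌───┬─┤ ╶───┤ ╷ └───────┘ │
│ │   │ │↳ → ↓│↑│↳ → → → → ↑│
├─┘ ╷ ╵ ├───╴ │ ├─────┬─┬─╴ │
│   │   │↓ ← ↲│↑│     │ │   │
│ ┌─┴───┤ ┌───┤ │ ┌─╴ ╵ │ ╶─┤
│ │     │↓│↱ ↓│↑│ │     │   │
│ └─┐ ╷ │ │ ╷ │ │ └───┐ ├─╴ │
│   │ │ │↓│↑│↓│↑│     │ │   │
├─┐ └─┤ ╵ │ │ │ ├───┐ │ │ ╶─┤
│ │   │↓ ↲│↑│↓│↑│   │ │ │   │
│ └─╴ │ ╶─┤ │ ╵ │ ╷ │ └─┼─╴ │
│     │B  │↑│↳ ↑│ │ │   │   │
│ ╶───┼───┘ ├───┘ │ └─╴ │ ┌─┤
│     │↱ → ↑│     │     │ │ │
├───╴ │ ╶─┬─┴───┐ ├───┐ │ │ │
│↓ ← A│↑ ↰│     │ │   │ │ │ │
│ ╶─┬─┴─╴ │ ╶─┐ ╵ │ ╷ │ │ │ │
│↳ ↓│↱ → ↑│   │   │ │ │ │ │ │
├─╴ ╵ ┌───┘ ╷ └───┘ │ └─┘ ╵ │
│  ↳ ↑│     │       │       │
└─────┴─────┴───────┴───────┘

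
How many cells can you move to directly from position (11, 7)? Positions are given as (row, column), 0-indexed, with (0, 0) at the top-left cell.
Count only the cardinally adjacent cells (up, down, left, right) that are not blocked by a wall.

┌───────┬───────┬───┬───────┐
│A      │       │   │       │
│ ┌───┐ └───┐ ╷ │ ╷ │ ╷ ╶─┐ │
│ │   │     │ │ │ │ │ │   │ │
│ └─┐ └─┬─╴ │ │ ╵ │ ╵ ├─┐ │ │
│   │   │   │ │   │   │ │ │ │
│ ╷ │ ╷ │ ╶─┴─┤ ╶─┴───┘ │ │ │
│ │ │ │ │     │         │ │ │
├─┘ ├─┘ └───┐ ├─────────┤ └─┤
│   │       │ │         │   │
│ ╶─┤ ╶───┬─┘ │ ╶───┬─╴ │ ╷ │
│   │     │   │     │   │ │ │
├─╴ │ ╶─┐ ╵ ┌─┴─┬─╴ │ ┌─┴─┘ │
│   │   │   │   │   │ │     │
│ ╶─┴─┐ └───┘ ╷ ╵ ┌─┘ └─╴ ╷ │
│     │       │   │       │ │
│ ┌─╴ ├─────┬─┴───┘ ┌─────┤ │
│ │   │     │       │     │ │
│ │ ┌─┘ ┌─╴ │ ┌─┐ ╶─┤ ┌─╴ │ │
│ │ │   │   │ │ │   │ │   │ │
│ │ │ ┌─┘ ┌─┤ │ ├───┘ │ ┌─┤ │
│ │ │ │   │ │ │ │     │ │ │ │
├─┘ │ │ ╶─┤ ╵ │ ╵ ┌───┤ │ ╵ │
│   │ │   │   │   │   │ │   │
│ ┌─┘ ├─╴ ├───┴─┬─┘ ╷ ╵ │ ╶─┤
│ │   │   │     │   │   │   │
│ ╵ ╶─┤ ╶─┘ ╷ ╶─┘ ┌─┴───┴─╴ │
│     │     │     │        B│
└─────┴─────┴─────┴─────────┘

Checking passable neighbors of (11, 7):
Neighbors: (10, 7), (11, 8)
Count: 2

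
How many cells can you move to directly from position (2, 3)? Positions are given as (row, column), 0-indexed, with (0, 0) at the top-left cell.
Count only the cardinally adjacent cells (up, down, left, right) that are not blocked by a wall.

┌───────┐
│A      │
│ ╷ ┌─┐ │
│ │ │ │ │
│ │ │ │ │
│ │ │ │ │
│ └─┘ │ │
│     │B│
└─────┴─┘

Checking passable neighbors of (2, 3):
Neighbors: (1, 3), (3, 3)
Count: 2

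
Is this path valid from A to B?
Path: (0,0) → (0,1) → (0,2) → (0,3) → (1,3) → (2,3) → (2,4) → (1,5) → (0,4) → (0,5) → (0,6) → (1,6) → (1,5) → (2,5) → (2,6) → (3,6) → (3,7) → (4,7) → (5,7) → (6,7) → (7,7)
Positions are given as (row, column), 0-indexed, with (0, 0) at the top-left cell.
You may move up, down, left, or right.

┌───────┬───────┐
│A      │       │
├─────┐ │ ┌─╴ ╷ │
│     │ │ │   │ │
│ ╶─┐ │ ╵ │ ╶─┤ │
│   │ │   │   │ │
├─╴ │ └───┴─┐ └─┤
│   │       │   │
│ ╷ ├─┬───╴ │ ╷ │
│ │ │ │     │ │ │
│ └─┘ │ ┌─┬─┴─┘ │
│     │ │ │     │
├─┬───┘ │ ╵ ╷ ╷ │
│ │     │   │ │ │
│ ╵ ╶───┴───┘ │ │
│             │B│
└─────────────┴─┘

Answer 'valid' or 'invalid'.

Checking path validity:
Result: Invalid move at step 7: cannot move from (2, 4) to (1, 5).

invalid

Correct solution:

┌───────┬───────┐
│A → → ↓│↱ → ↓  │
├─────┐ │ ┌─╴ ╷ │
│     │↓│↑│↓ ↲│ │
│ ╶─┐ │ ╵ │ ╶─┤ │
│   │ │↳ ↑│↳ ↓│ │
├─╴ │ └───┴─┐ └─┤
│   │       │↳ ↓│
│ ╷ ├─┬───╴ │ ╷ │
│ │ │ │     │ │↓│
│ └─┘ │ ┌─┬─┴─┘ │
│     │ │ │    ↓│
├─┬───┘ │ ╵ ╷ ╷ │
│ │     │   │ │↓│
│ ╵ ╶───┴───┘ │ │
│             │B│
└─────────────┴─┘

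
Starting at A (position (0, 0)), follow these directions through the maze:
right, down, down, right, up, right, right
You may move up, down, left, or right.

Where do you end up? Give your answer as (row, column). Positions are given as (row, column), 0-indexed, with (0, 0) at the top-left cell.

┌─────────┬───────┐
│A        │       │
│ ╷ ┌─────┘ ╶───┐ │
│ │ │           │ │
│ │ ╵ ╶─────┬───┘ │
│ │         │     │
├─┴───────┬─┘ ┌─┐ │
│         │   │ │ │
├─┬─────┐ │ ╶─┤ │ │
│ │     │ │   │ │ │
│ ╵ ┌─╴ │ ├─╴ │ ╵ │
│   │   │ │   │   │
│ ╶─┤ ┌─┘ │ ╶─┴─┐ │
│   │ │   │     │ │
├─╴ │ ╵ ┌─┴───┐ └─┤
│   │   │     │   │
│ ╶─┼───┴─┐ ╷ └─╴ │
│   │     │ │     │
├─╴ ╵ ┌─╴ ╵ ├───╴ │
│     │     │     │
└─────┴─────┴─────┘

Following directions step by step:
Start: (0, 0)
  right: (0, 0) → (0, 1)
  down: (0, 1) → (1, 1)
  down: (1, 1) → (2, 1)
  right: (2, 1) → (2, 2)
  up: (2, 2) → (1, 2)
  right: (1, 2) → (1, 3)
  right: (1, 3) → (1, 4)
Final position: (1, 4)

Path taken:

┌─────────┬───────┐
│A ↓      │       │
│ ╷ ┌─────┘ ╶───┐ │
│ │↓│↱ → B      │ │
│ │ ╵ ╶─────┬───┘ │
│ │↳ ↑      │     │
├─┴───────┬─┘ ┌─┐ │
│         │   │ │ │
├─┬─────┐ │ ╶─┤ │ │
│ │     │ │   │ │ │
│ ╵ ┌─╴ │ ├─╴ │ ╵ │
│   │   │ │   │   │
│ ╶─┤ ┌─┘ │ ╶─┴─┐ │
│   │ │   │     │ │
├─╴ │ ╵ ┌─┴───┐ └─┤
│   │   │     │   │
│ ╶─┼───┴─┐ ╷ └─╴ │
│   │     │ │     │
├─╴ ╵ ┌─╴ ╵ ├───╴ │
│     │     │     │
└─────┴─────┴─────┘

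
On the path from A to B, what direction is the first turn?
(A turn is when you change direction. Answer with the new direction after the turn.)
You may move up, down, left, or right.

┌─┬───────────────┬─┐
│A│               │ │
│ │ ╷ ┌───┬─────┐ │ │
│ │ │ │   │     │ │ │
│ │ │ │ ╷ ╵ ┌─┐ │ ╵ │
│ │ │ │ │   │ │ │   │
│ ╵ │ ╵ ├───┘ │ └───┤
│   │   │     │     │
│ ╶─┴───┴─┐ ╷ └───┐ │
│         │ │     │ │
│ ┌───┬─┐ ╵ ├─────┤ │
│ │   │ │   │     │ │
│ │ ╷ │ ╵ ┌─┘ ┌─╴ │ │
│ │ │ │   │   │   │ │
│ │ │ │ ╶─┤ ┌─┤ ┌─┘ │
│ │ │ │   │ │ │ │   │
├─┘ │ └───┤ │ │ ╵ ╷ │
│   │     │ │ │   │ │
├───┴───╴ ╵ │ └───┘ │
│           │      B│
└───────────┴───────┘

Directions: down, down, down, right, up, up, up, right, down, down, down, right, up, up, right, down, right, up, right, right, down, down, right, right, down, down, down, down, down, down
First turn direction: right

Solution:

┌─┬───────────────┬─┐
│A│↱ ↓            │ │
│ │ ╷ ┌───┬─────┐ │ │
│↓│↑│↓│↱ ↓│↱ → ↓│ │ │
│ │ │ │ ╷ ╵ ┌─┐ │ ╵ │
│↓│↑│↓│↑│↳ ↑│ │↓│   │
│ ╵ │ ╵ ├───┘ │ └───┤
│↳ ↑│↳ ↑│     │↳ → ↓│
│ ╶─┴───┴─┐ ╷ └───┐ │
│         │ │     │↓│
│ ┌───┬─┐ ╵ ├─────┤ │
│ │   │ │   │     │↓│
│ │ ╷ │ ╵ ┌─┘ ┌─╴ │ │
│ │ │ │   │   │   │↓│
│ │ │ │ ╶─┤ ┌─┤ ┌─┘ │
│ │ │ │   │ │ │ │  ↓│
├─┘ │ └───┤ │ │ ╵ ╷ │
│   │     │ │ │   │↓│
├───┴───╴ ╵ │ └───┘ │
│           │      B│
└───────────┴───────┘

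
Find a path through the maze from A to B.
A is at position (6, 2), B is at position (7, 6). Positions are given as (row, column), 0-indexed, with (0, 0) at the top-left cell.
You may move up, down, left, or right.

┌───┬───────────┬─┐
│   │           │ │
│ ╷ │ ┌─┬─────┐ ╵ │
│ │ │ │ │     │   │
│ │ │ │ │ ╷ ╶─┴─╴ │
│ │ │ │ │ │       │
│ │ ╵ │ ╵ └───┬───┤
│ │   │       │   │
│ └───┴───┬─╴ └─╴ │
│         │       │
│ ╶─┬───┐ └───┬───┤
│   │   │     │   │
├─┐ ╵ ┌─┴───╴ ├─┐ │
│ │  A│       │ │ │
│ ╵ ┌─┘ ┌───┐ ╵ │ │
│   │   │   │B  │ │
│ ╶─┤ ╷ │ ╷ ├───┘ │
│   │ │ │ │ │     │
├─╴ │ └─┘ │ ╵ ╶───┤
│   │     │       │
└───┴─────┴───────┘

Finding the shortest path from (6, 2) to (7, 6):
Path length: 13 steps
Directions: left → up → left → up → right → right → right → right → down → right → right → down → down

Solution:

┌───┬───────────┬─┐
│   │           │ │
│ ╷ │ ┌─┬─────┐ ╵ │
│ │ │ │ │     │   │
│ │ │ │ │ ╷ ╶─┴─╴ │
│ │ │ │ │ │       │
│ │ ╵ │ ╵ └───┬───┤
│ │   │       │   │
│ └───┴───┬─╴ └─╴ │
│↱ → → → ↓│       │
│ ╶─┬───┐ └───┬───┤
│↑ ↰│   │↳ → ↓│   │
├─┐ ╵ ┌─┴───╴ ├─┐ │
│ │↑ A│      ↓│ │ │
│ ╵ ┌─┘ ┌───┐ ╵ │ │
│   │   │   │B  │ │
│ ╶─┤ ╷ │ ╷ ├───┘ │
│   │ │ │ │ │     │
├─╴ │ └─┘ │ ╵ ╶───┤
│   │     │       │
└───┴─────┴───────┘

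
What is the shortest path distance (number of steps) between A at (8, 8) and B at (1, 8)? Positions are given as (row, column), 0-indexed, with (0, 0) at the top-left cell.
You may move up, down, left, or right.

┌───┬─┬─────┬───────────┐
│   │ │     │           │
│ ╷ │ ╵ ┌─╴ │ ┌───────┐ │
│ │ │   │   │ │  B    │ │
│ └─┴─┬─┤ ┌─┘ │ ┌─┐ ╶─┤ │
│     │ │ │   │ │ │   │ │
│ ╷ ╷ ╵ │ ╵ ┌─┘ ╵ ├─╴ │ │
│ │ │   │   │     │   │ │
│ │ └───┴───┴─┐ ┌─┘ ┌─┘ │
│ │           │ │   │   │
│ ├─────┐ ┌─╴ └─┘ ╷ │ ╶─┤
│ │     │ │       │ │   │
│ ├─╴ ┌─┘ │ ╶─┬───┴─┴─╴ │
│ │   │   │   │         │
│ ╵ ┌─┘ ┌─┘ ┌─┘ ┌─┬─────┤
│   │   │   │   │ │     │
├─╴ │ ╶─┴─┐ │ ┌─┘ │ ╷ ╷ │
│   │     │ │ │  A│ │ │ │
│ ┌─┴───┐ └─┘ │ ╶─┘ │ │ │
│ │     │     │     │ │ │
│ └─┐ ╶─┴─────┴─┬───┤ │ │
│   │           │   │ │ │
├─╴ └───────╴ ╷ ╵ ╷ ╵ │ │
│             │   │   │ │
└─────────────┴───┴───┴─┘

Finding path from (8, 8) to (1, 8):
Path: (8,8) → (8,7) → (9,7) → (9,8) → (9,9) → (8,9) → (7,9) → (7,10) → (8,10) → (9,10) → (10,10) → (11,10) → (11,9) → (10,9) → (10,8) → (11,8) → (11,7) → (10,7) → (10,6) → (11,6) → (11,5) → (11,4) → (11,3) → (11,2) → (11,1) → (10,1) → (10,0) → (9,0) → (8,0) → (8,1) → (7,1) → (7,0) → (6,0) → (5,0) → (4,0) → (3,0) → (2,0) → (2,1) → (3,1) → (4,1) → (4,2) → (4,3) → (4,4) → (4,5) → (4,6) → (5,6) → (5,7) → (5,8) → (4,8) → (4,9) → (3,9) → (3,10) → (2,10) → (2,9) → (1,9) → (1,8)
Distance: 55 steps

Solution:

┌───┬─┬─────┬───────────┐
│   │ │     │           │
│ ╷ │ ╵ ┌─╴ │ ┌───────┐ │
│ │ │   │   │ │  B ↰  │ │
│ └─┴─┬─┤ ┌─┘ │ ┌─┐ ╶─┤ │
│↱ ↓  │ │ │   │ │ │↑ ↰│ │
│ ╷ ╷ ╵ │ ╵ ┌─┘ ╵ ├─╴ │ │
│↑│↓│   │   │     │↱ ↑│ │
│ │ └───┴───┴─┐ ┌─┘ ┌─┘ │
│↑│↳ → → → → ↓│ │↱ ↑│   │
│ ├─────┐ ┌─╴ └─┘ ╷ │ ╶─┤
│↑│     │ │  ↳ → ↑│ │   │
│ ├─╴ ┌─┘ │ ╶─┬───┴─┴─╴ │
│↑│   │   │   │         │
│ ╵ ┌─┘ ┌─┘ ┌─┘ ┌─┬─────┤
│↑ ↰│   │   │   │ │↱ ↓  │
├─╴ │ ╶─┴─┐ │ ┌─┘ │ ╷ ╷ │
│↱ ↑│     │ │ │↓ A│↑│↓│ │
│ ┌─┴───┐ └─┘ │ ╶─┘ │ │ │
│↑│     │     │↳ → ↑│↓│ │
│ └─┐ ╶─┴─────┴─┬───┤ │ │
│↑ ↰│        ↓ ↰│↓ ↰│↓│ │
├─╴ └───────╴ ╷ ╵ ╷ ╵ │ │
│  ↑ ← ← ← ← ↲│↑ ↲│↑ ↲│ │
└─────────────┴───┴───┴─┘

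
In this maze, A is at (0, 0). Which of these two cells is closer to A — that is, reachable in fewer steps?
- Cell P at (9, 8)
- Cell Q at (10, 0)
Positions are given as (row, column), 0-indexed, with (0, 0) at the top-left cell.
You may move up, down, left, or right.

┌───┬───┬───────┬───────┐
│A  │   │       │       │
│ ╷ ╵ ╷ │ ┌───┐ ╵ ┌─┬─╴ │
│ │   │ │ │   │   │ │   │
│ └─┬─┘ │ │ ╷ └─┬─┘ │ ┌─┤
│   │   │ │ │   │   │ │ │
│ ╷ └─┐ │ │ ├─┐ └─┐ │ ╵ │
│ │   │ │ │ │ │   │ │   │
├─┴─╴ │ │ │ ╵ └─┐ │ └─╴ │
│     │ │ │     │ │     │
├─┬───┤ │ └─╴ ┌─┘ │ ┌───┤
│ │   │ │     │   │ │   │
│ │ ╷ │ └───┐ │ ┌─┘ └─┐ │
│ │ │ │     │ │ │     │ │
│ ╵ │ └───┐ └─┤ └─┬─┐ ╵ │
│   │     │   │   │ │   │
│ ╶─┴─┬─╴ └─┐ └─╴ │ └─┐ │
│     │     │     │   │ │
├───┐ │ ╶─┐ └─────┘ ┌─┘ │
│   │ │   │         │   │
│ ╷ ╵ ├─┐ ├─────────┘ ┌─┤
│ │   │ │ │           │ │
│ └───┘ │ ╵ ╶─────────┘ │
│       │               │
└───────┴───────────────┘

Shortest path A → P at (9, 8): 85 steps
Shortest path A → Q at (10, 0): 98 steps

P is closer (85 steps vs 98 steps).

Path to P:

┌───┬───┬───────┬───────┐
│A ↓│↱ ↓│↱ → → ↓│↱ → → ↓│
│ ╷ ╵ ╷ │ ┌───┐ ╵ ┌─┬─╴ │
│ │↳ ↑│↓│↑│↓ ↰│↳ ↑│ │↓ ↲│
│ └─┬─┘ │ │ ╷ └─┬─┘ │ ┌─┤
│   │  ↓│↑│↓│↑ ↰│   │↓│ │
│ ╷ └─┐ │ │ ├─┐ └─┐ │ ╵ │
│ │   │↓│↑│↓│ │↑ ↰│ │↳ ↓│
├─┴─╴ │ │ │ ╵ └─┐ │ └─╴ │
│     │↓│↑│↳ ↓  │↑│↓ ← ↲│
├─┬───┤ │ └─╴ ┌─┘ │ ┌───┤
│ │   │↓│↑ ← ↲│↱ ↑│↓│   │
│ │ ╷ │ └───┐ │ ┌─┘ └─┐ │
│ │ │ │↳ → ↓│ │↑│  ↳ ↓│ │
│ ╵ │ └───┐ └─┤ └─┬─┐ ╵ │
│   │     │↳ ↓│↑ ↰│ │↳ ↓│
│ ╶─┴─┬─╴ └─┐ └─╴ │ └─┐ │
│     │↱ → ↓│↳ → ↑│   │↓│
├───┐ │ ╶─┐ └─────┘ ┌─┘ │
│   │ │↑ ↰│↳ → → P  │↓ ↲│
│ ╷ ╵ ├─┐ ├─────────┘ ┌─┤
│ │   │ │↑│↓ ← ← ← ← ↲│ │
│ └───┘ │ ╵ ╶─────────┘ │
│       │↑ ↲            │
└───────┴───────────────┘

Path to Q:

┌───┬───┬───────┬───────┐
│A ↓│↱ ↓│↱ → → ↓│↱ → → ↓│
│ ╷ ╵ ╷ │ ┌───┐ ╵ ┌─┬─╴ │
│ │↳ ↑│↓│↑│↓ ↰│↳ ↑│ │↓ ↲│
│ └─┬─┘ │ │ ╷ └─┬─┘ │ ┌─┤
│   │  ↓│↑│↓│↑ ↰│   │↓│ │
│ ╷ └─┐ │ │ ├─┐ └─┐ │ ╵ │
│ │   │↓│↑│↓│ │↑ ↰│ │↳ ↓│
├─┴─╴ │ │ │ ╵ └─┐ │ └─╴ │
│     │↓│↑│↳ ↓  │↑│↓ ← ↲│
├─┬───┤ │ └─╴ ┌─┘ │ ┌───┤
│ │↓ ↰│↓│↑ ← ↲│↱ ↑│↓│   │
│ │ ╷ │ └───┐ │ ┌─┘ └─┐ │
│ │↓│↑│↳ → ↓│ │↑│  ↳ ↓│ │
│ ╵ │ └───┐ └─┤ └─┬─┐ ╵ │
│↓ ↲│↑ ← ↰│↳ ↓│↑ ↰│ │↳ ↓│
│ ╶─┴─┬─╴ └─┐ └─╴ │ └─┐ │
│↳ → ↓│↱ ↑  │↳ → ↑│   │↓│
├───┐ │ ╶─┐ └─────┘ ┌─┘ │
│↓ ↰│↓│↑ ↰│         │↓ ↲│
│ ╷ ╵ ├─┐ ├─────────┘ ┌─┤
│Q│↑ ↲│ │↑│↓ ← ← ← ← ↲│ │
│ └───┘ │ ╵ ╶─────────┘ │
│       │↑ ↲            │
└───────┴───────────────┘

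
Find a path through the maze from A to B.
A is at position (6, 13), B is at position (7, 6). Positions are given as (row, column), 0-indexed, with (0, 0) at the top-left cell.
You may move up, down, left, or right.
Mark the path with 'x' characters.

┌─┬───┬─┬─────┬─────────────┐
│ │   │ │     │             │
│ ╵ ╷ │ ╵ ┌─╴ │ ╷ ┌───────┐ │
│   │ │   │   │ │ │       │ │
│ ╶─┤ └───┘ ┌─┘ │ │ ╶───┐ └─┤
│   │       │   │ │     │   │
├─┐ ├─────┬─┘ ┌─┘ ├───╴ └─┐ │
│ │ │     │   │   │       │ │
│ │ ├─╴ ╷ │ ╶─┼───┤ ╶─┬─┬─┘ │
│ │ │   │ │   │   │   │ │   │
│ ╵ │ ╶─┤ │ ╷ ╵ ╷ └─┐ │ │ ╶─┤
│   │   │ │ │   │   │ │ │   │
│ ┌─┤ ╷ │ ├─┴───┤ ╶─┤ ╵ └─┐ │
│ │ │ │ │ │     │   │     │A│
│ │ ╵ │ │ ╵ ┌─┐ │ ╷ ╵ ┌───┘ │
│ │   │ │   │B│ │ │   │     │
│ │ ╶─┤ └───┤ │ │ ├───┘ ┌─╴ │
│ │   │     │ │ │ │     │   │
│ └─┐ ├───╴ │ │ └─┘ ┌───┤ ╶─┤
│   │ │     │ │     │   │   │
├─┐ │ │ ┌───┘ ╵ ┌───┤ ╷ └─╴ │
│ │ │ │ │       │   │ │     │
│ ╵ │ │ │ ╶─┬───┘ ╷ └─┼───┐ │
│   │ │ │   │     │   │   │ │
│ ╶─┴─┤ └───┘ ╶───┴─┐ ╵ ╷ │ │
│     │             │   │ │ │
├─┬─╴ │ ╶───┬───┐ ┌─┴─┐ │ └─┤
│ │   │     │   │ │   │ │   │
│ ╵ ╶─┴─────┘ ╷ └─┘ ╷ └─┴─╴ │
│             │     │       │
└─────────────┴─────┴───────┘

Finding the shortest path from (6, 13) to (7, 6):
Path length: 14 steps
Directions: down → left → left → down → left → left → down → left → left → down → left → up → up → up

Solution:

┌─┬───┬─┬─────┬─────────────┐
│ │   │ │     │             │
│ ╵ ╷ │ ╵ ┌─╴ │ ╷ ┌───────┐ │
│   │ │   │   │ │ │       │ │
│ ╶─┤ └───┘ ┌─┘ │ │ ╶───┐ └─┤
│   │       │   │ │     │   │
├─┐ ├─────┬─┘ ┌─┘ ├───╴ └─┐ │
│ │ │     │   │   │       │ │
│ │ ├─╴ ╷ │ ╶─┼───┤ ╶─┬─┬─┘ │
│ │ │   │ │   │   │   │ │   │
│ ╵ │ ╶─┤ │ ╷ ╵ ╷ └─┐ │ │ ╶─┤
│   │   │ │ │   │   │ │ │   │
│ ┌─┤ ╷ │ ├─┴───┤ ╶─┤ ╵ └─┐ │
│ │ │ │ │ │     │   │     │A│
│ │ ╵ │ │ ╵ ┌─┐ │ ╷ ╵ ┌───┘ │
│ │   │ │   │B│ │ │   │x x x│
│ │ ╶─┤ └───┤ │ │ ├───┘ ┌─╴ │
│ │   │     │x│ │ │x x x│   │
│ └─┐ ├───╴ │ │ └─┘ ┌───┤ ╶─┤
│   │ │     │x│x x x│   │   │
├─┐ │ │ ┌───┘ ╵ ┌───┤ ╷ └─╴ │
│ │ │ │ │    x x│   │ │     │
│ ╵ │ │ │ ╶─┬───┘ ╷ └─┼───┐ │
│   │ │ │   │     │   │   │ │
│ ╶─┴─┤ └───┘ ╶───┴─┐ ╵ ╷ │ │
│     │             │   │ │ │
├─┬─╴ │ ╶───┬───┐ ┌─┴─┐ │ └─┤
│ │   │     │   │ │   │ │   │
│ ╵ ╶─┴─────┘ ╷ └─┘ ╷ └─┴─╴ │
│             │     │       │
└─────────────┴─────┴───────┘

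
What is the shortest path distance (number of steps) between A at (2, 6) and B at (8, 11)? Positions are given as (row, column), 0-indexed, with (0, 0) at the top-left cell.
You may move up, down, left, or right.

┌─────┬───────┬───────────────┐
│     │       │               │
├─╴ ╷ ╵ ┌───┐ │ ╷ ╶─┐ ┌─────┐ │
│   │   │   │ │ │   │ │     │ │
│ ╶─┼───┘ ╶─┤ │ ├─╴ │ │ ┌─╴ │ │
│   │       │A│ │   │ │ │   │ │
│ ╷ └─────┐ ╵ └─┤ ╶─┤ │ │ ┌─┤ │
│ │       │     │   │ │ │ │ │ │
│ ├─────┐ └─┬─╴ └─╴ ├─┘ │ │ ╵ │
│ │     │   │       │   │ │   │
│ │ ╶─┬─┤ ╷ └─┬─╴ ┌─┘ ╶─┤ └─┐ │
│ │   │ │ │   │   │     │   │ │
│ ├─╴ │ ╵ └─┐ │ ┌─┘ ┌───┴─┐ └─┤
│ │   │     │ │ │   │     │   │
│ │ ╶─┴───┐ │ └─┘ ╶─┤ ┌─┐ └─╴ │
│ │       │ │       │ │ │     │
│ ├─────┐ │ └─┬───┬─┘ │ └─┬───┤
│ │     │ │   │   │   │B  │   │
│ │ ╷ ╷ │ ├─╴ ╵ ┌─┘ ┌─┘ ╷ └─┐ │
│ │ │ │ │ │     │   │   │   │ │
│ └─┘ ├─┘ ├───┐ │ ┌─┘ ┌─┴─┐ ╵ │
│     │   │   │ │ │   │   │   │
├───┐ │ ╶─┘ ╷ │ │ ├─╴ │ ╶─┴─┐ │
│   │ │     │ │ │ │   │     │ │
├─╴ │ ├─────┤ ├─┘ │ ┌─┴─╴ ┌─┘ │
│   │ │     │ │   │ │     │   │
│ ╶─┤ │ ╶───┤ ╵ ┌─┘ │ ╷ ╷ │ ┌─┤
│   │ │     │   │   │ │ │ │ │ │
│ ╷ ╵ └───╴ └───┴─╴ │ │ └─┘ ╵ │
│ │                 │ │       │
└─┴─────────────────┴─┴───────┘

Finding path from (2, 6) to (8, 11):
Path: (2,6) → (1,6) → (0,6) → (0,5) → (0,4) → (0,3) → (1,3) → (1,2) → (0,2) → (0,1) → (1,1) → (1,0) → (2,0) → (3,0) → (4,0) → (5,0) → (6,0) → (7,0) → (8,0) → (9,0) → (10,0) → (10,1) → (10,2) → (11,2) → (12,2) → (13,2) → (14,2) → (14,3) → (14,4) → (14,5) → (14,6) → (14,7) → (14,8) → (14,9) → (13,9) → (12,9) → (11,9) → (11,10) → (10,10) → (9,10) → (9,11) → (8,11)
Distance: 41 steps

Solution:

┌─────┬───────┬───────────────┐
│  ↓ ↰│↓ ← ← ↰│               │
├─╴ ╷ ╵ ┌───┐ │ ╷ ╶─┐ ┌─────┐ │
│↓ ↲│↑ ↲│   │↑│ │   │ │     │ │
│ ╶─┼───┘ ╶─┤ │ ├─╴ │ │ ┌─╴ │ │
│↓  │       │A│ │   │ │ │   │ │
│ ╷ └─────┐ ╵ └─┤ ╶─┤ │ │ ┌─┤ │
│↓│       │     │   │ │ │ │ │ │
│ ├─────┐ └─┬─╴ └─╴ ├─┘ │ │ ╵ │
│↓│     │   │       │   │ │   │
│ │ ╶─┬─┤ ╷ └─┬─╴ ┌─┘ ╶─┤ └─┐ │
│↓│   │ │ │   │   │     │   │ │
│ ├─╴ │ ╵ └─┐ │ ┌─┘ ┌───┴─┐ └─┤
│↓│   │     │ │ │   │     │   │
│ │ ╶─┴───┐ │ └─┘ ╶─┤ ┌─┐ └─╴ │
│↓│       │ │       │ │ │     │
│ ├─────┐ │ └─┬───┬─┘ │ └─┬───┤
│↓│     │ │   │   │   │B  │   │
│ │ ╷ ╷ │ ├─╴ ╵ ┌─┘ ┌─┘ ╷ └─┐ │
│↓│ │ │ │ │     │   │↱ ↑│   │ │
│ └─┘ ├─┘ ├───┐ │ ┌─┘ ┌─┴─┐ ╵ │
│↳ → ↓│   │   │ │ │  ↑│   │   │
├───┐ │ ╶─┘ ╷ │ │ ├─╴ │ ╶─┴─┐ │
│   │↓│     │ │ │ │↱ ↑│     │ │
├─╴ │ ├─────┤ ├─┘ │ ┌─┴─╴ ┌─┘ │
│   │↓│     │ │   │↑│     │   │
│ ╶─┤ │ ╶───┤ ╵ ┌─┘ │ ╷ ╷ │ ┌─┤
│   │↓│     │   │  ↑│ │ │ │ │ │
│ ╷ ╵ └───╴ └───┴─╴ │ │ └─┘ ╵ │
│ │  ↳ → → → → → → ↑│ │       │
└─┴─────────────────┴─┴───────┘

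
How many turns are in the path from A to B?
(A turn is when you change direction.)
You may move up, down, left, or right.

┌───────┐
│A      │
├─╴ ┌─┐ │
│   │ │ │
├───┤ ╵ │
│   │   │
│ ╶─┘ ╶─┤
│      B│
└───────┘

Directions: right, right, right, down, down, left, down, right
Number of turns: 4

Solution:

┌───────┐
│A → → ↓│
├─╴ ┌─┐ │
│   │ │↓│
├───┤ ╵ │
│   │↓ ↲│
│ ╶─┘ ╶─┤
│    ↳ B│
└───────┘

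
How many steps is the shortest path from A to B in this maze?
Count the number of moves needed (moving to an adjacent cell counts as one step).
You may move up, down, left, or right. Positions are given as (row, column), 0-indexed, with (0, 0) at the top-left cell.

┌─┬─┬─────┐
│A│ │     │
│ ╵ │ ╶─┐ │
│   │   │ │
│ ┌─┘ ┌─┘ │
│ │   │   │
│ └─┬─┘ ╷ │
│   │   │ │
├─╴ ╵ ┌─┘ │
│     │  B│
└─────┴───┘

Using BFS to find shortest path:
Start: (0, 0), End: (4, 4)
Path found:
(0,0) → (1,0) → (2,0) → (3,0) → (3,1) → (4,1) → (4,2) → (3,2) → (3,3) → (2,3) → (2,4) → (3,4) → (4,4)
Number of steps: 12

Solution:

┌─┬─┬─────┐
│A│ │     │
│ ╵ │ ╶─┐ │
│↓  │   │ │
│ ┌─┘ ┌─┘ │
│↓│   │↱ ↓│
│ └─┬─┘ ╷ │
│↳ ↓│↱ ↑│↓│
├─╴ ╵ ┌─┘ │
│  ↳ ↑│  B│
└─────┴───┘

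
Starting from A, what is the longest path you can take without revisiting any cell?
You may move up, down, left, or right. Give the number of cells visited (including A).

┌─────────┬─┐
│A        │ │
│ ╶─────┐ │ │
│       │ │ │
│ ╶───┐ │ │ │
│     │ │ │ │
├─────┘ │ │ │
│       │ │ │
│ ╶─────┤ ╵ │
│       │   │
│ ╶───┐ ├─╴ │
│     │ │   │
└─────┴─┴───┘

Finding longest simple path using DFS:
Start: (0, 0)
Longest path visits 15 cells
Path: A → down → right → right → right → down → down → left → left → left → down → right → right → right → down

Solution:

┌─────────┬─┐
│A        │ │
│ ╶─────┐ │ │
│↳ → → ↓│ │ │
│ ╶───┐ │ │ │
│     │↓│ │ │
├─────┘ │ │ │
│↓ ← ← ↲│ │ │
│ ╶─────┤ ╵ │
│↳ → → ↓│   │
│ ╶───┐ ├─╴ │
│     │B│   │
└─────┴─┴───┘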